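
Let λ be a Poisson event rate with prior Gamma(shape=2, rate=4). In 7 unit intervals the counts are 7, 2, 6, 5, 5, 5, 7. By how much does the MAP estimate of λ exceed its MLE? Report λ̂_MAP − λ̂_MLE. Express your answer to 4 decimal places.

MAP − MLE = -1.8312

Σxᵢ = 37. Posterior is Gamma(39, 11); MAP = (39−1)/11 = 38/11 ≈ 3.45455.
MLE = x̄ = 37/7 ≈ 5.28571.
Difference = 38/11 − 37/7 = -141/77 ≈ -1.8312.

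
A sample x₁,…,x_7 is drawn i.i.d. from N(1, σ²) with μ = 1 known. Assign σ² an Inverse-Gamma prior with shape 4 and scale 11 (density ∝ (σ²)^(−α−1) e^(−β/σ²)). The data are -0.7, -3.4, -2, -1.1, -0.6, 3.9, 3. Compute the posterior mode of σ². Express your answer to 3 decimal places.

σ̂²_MAP = 4.272

Sum of squared deviations about the known mean: SS = (-0.7−1)² + (-3.4−1)² + (-2−1)² + (-1.1−1)² + (-0.6−1)² + (3.9−1)² + (3−1)² = 50.63.
The Normal likelihood contributes (σ²)^(−n/2) exp(−SS/(2σ²)), so the posterior is Inverse-Gamma(α + n/2, β + SS/2) = Inverse-Gamma(7.5, 36.315).
The mode of Inverse-Gamma(a, b) is b/(a+1) = 36.315/8.5 ≈ 4.272.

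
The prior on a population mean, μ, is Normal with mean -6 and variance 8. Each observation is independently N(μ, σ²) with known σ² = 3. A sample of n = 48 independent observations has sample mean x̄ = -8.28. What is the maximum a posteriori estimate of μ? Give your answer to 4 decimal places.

μ̂_MAP = -8.2623

n = 48, x̄ = -8.28.
For a Normal prior and Normal likelihood with known variance, the posterior is Normal; its mode equals its mean, the precision-weighted average.
Prior precision 1/σ₀² = 1/8 = 0.125; data precision n/σ² = 48/3 = 16.
μ̂ = (0.125·(-6) + 16·(-8.28)) / (0.125 + 16) = (-133.23)/16.125 = -8882/1075 ≈ -8.2623.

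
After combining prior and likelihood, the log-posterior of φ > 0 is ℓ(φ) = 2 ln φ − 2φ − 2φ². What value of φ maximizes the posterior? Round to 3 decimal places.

φ̂_MAP = 0.500

ℓ'(φ) = 2/φ − 2 − 4φ. Setting this to zero and multiplying by φ: 4φ² + 2φ − 2 = 0.
φ = (−2 + √(2² + 4·4·2)) / (2·4) = (−2 + √36) / 8 = (−2 + 6)/8 = 1/2.
ℓ''(φ) = −2/φ² − 4 < 0, confirming a maximum.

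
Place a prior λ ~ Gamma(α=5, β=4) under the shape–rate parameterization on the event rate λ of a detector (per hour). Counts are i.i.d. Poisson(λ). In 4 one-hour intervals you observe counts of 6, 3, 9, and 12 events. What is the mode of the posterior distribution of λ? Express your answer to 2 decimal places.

Σxᵢ = 6+3+9+12 = 30, with n = 4.
Posterior ∝ λ^4e^(−4λ) · λ^30e^(−4λ) = λ^34e^(−8λ), i.e. Gamma(shape=35, rate=8).
The mode of a Gamma(a, b) with a ≥ 1 (shape–rate) is (a−1)/b = 34/8 ≈ 4.25.

λ̂_MAP = 4.25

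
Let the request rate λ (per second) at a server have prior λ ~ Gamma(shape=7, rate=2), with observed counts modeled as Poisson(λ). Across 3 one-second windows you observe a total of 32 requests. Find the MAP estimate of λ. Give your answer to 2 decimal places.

Σxᵢ = 32, n = 3.
Posterior ∝ λ^6e^(−2λ) · λ^32e^(−3λ) = λ^38e^(−5λ), i.e. Gamma(shape=39, rate=5).
The mode of a Gamma(a, b) with a ≥ 1 (shape–rate) is (a−1)/b = 38/5 ≈ 7.60.

λ̂_MAP = 7.60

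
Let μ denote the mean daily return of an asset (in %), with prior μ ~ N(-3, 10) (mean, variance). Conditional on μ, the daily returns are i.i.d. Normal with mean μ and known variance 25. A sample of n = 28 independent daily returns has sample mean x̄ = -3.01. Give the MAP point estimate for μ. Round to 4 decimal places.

μ̂_MAP = -3.0092

n = 28, x̄ = -3.01.
For a Normal prior and Normal likelihood with known variance, the posterior is Normal; its mode equals its mean, the precision-weighted average.
Prior precision 1/σ₀² = 1/10 = 0.1; data precision n/σ² = 28/25 = 1.12.
μ̂ = (0.1·(-3) + 1.12·(-3.01)) / (0.1 + 1.12) = (-3.6712)/1.22 = -4589/1525 ≈ -3.0092.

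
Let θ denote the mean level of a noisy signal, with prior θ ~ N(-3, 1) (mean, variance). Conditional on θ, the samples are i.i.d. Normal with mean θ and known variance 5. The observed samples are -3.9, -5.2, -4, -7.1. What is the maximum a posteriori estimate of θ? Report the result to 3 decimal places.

n = 4; x̄ = ((-3.9) + (-5.2) + (-4) + (-7.1))/4 = -20.2/4 = -5.05.
For a Normal prior and Normal likelihood with known variance, the posterior is Normal; its mode equals its mean, the precision-weighted average.
Prior precision 1/σ₀² = 1/1 = 1; data precision n/σ² = 4/5 = 0.8.
θ̂ = (1·(-3) + 0.8·(-5.05)) / (1 + 0.8) = (-7.04)/1.8 = -176/45 ≈ -3.911.

θ̂_MAP = -3.911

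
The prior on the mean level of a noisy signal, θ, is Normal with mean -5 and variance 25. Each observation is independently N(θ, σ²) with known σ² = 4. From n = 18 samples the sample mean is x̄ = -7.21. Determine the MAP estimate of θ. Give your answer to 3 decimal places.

n = 18, x̄ = -7.21.
For a Normal prior and Normal likelihood with known variance, the posterior is Normal; its mode equals its mean, the precision-weighted average.
Prior precision 1/σ₀² = 1/25 = 0.04; data precision n/σ² = 18/4 = 4.5.
θ̂ = (0.04·(-5) + 4.5·(-7.21)) / (0.04 + 4.5) = (-32.645)/4.54 = -6529/908 ≈ -7.191.

θ̂_MAP = -7.191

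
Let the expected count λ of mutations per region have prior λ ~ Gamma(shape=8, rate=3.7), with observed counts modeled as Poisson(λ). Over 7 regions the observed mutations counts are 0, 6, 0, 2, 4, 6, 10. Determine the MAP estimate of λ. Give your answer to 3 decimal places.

λ̂_MAP = 3.271

Σxᵢ = 0+6+0+2+4+6+10 = 28, with n = 7.
Posterior ∝ λ^7e^(−3.7λ) · λ^28e^(−7λ) = λ^35e^(−10.7λ), i.e. Gamma(shape=36, rate=10.7).
The mode of a Gamma(a, b) with a ≥ 1 (shape–rate) is (a−1)/b = 35/10.7 ≈ 3.271.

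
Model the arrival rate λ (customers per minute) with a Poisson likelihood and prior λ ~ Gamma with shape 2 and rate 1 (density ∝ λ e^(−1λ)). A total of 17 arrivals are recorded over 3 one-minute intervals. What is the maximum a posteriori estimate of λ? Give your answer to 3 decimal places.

Σxᵢ = 17, n = 3.
Posterior ∝ λe^(−1λ) · λ^17e^(−3λ) = λ^18e^(−4λ), i.e. Gamma(shape=19, rate=4).
The mode of a Gamma(a, b) with a ≥ 1 (shape–rate) is (a−1)/b = 18/4 ≈ 4.500.

λ̂_MAP = 4.500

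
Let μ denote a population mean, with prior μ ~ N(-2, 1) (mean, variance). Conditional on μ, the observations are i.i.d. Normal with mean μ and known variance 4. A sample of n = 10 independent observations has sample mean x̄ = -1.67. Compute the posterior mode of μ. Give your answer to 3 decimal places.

n = 10, x̄ = -1.67.
For a Normal prior and Normal likelihood with known variance, the posterior is Normal; its mode equals its mean, the precision-weighted average.
Prior precision 1/σ₀² = 1/1 = 1; data precision n/σ² = 10/4 = 2.5.
μ̂ = (1·(-2) + 2.5·(-1.67)) / (1 + 2.5) = (-6.175)/3.5 = -247/140 ≈ -1.764.

μ̂_MAP = -1.764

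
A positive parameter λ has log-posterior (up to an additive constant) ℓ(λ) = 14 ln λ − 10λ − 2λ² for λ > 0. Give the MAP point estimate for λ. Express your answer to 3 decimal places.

λ̂_MAP = 1.000

ℓ'(λ) = 14/λ − 10 − 4λ. Setting this to zero and multiplying by λ: 4λ² + 10λ − 14 = 0.
λ = (−10 + √(10² + 4·4·14)) / (2·4) = (−10 + √324) / 8 = (−10 + 18)/8 = 1.
ℓ''(λ) = −14/λ² − 4 < 0, confirming a maximum.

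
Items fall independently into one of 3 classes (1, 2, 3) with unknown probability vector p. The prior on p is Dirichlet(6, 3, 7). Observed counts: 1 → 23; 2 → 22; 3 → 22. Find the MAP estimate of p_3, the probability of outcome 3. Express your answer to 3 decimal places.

The posterior is Dirichlet(αᵢ + nᵢ) = Dirichlet(29, 25, 29).
For a Dirichlet(a₁,…,a_K) with all aᵢ > 1, the mode has j-th component (aⱼ − 1)/(Σaᵢ − K).
Here Σaᵢ = 83 and K = 3, so p_3 = (29 − 1)/(83 − 3) = 28/80 ≈ 0.350.

MAP estimate: 0.350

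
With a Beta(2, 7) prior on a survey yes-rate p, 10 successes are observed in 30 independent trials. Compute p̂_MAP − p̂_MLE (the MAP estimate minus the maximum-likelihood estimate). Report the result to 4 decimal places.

Posterior is Beta(12, 27); MAP = (12−1)/(39−2) = 11/37 ≈ 0.29730.
MLE ignores the prior: p̂_MLE = k/n = 10/30 ≈ 0.33333.
Difference = 11/37 − 10/30 = -4/111 ≈ -0.0360.

MAP − MLE = -0.0360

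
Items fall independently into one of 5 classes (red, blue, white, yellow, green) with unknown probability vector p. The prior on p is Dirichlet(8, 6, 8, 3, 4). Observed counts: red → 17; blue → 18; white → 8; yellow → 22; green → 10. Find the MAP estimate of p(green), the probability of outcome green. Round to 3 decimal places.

MAP estimate of p(green) = 0.131

The posterior is Dirichlet(αᵢ + nᵢ) = Dirichlet(25, 24, 16, 25, 14).
For a Dirichlet(a₁,…,a_K) with all aᵢ > 1, the mode has j-th component (aⱼ − 1)/(Σaᵢ − K).
Here Σaᵢ = 104 and K = 5, so p(green) = (14 − 1)/(104 − 5) = 13/99 ≈ 0.131.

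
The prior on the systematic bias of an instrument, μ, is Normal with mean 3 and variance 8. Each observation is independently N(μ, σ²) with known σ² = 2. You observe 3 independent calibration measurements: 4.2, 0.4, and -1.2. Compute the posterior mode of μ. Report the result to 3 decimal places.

n = 3; x̄ = (4.2 + 0.4 + (-1.2))/3 = 3.4/3 = 17/15 ≈ 1.1333.
For a Normal prior and Normal likelihood with known variance, the posterior is Normal; its mode equals its mean, the precision-weighted average.
Prior precision 1/σ₀² = 1/8 = 0.125; data precision n/σ² = 3/2 = 1.5.
μ̂ = (0.125·3 + 1.5·(17/15)) / (0.125 + 1.5) = 2.075/1.625 = 83/65 ≈ 1.277.

μ̂_MAP = 1.277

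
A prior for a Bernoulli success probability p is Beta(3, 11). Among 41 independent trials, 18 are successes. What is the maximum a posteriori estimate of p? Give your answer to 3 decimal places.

p̂_MAP = 0.377

Prior: Beta(3, 11).
Data: 18 successes in 41 trials. The binomial likelihood contributes p^18(1−p)^23, so the posterior is Beta(3+18, 11+23) = Beta(21, 34).
For Beta(a, b) with a, b > 1 the mode is (a−1)/(a+b−2) = 20/53 ≈ 0.377.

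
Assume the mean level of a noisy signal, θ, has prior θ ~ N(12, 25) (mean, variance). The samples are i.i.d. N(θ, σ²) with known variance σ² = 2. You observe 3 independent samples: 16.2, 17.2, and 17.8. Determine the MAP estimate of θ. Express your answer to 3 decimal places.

n = 3; x̄ = (16.2 + 17.2 + 17.8)/3 = 51.2/3 = 256/15 ≈ 17.0667.
For a Normal prior and Normal likelihood with known variance, the posterior is Normal; its mode equals its mean, the precision-weighted average.
Prior precision 1/σ₀² = 1/25 = 0.04; data precision n/σ² = 3/2 = 1.5.
θ̂ = (0.04·12 + 1.5·(256/15)) / (0.04 + 1.5) = 26.08/1.54 = 1304/77 ≈ 16.935.

θ̂_MAP = 16.935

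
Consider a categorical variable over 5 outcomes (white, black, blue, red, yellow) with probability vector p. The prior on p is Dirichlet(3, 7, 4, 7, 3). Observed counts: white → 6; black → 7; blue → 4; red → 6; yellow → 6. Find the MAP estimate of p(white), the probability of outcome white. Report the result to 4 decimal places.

MAP estimate of p(white) = 0.1667

The posterior is Dirichlet(αᵢ + nᵢ) = Dirichlet(9, 14, 8, 13, 9).
For a Dirichlet(a₁,…,a_K) with all aᵢ > 1, the mode has j-th component (aⱼ − 1)/(Σaᵢ − K).
Here Σaᵢ = 53 and K = 5, so p(white) = (9 − 1)/(53 − 5) = 8/48 ≈ 0.1667.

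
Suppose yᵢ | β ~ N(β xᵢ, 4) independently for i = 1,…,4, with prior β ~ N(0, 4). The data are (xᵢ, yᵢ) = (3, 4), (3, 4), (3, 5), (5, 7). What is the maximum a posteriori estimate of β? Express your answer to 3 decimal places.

β̂_MAP = 1.396

log p(β | y) = −Σ(yᵢ − βxᵢ)²/(2·4) − β²/(2·4) + const.
Setting the derivative to zero: Σxᵢ(yᵢ − βxᵢ)/4 − β/4 = 0, so β = Σxᵢyᵢ / (Σxᵢ² + σ²/τ²).
Σxᵢyᵢ = 3·4 + 3·4 + 3·5 + 5·7 = 74; Σxᵢ² = 52; σ²/τ² = 1.
β̂_MAP = 74 / (52 + 1) = 74/53 ≈ 1.396.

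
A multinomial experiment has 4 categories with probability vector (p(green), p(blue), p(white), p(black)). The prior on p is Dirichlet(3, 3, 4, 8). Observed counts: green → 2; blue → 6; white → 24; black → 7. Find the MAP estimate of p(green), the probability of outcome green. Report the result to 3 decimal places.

MAP estimate of p(green) = 0.075

The posterior is Dirichlet(αᵢ + nᵢ) = Dirichlet(5, 9, 28, 15).
For a Dirichlet(a₁,…,a_K) with all aᵢ > 1, the mode has j-th component (aⱼ − 1)/(Σaᵢ − K).
Here Σaᵢ = 57 and K = 4, so p(green) = (5 − 1)/(57 − 4) = 4/53 ≈ 0.075.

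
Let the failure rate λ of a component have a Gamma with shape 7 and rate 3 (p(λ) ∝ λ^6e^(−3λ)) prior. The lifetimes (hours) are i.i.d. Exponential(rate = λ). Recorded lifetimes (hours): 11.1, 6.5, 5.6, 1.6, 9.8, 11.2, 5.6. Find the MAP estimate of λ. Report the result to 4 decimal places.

The Exponential(rate=λ) likelihood is ∝ λ^n e^(−λΣtᵢ). Here n = 7 and Σtᵢ = 11.1 + 6.5 + 5.6 + 1.6 + 9.8 + 11.2 + 5.6 = 51.4.
Posterior ∝ λ^6e^(−3λ) · λ^7e^(−51.4λ) = λ^13e^(−54.4λ), i.e. Gamma(14, 54.4).
Mode = (a−1)/b = 13/54.4 ≈ 0.2390.

λ̂_MAP = 0.2390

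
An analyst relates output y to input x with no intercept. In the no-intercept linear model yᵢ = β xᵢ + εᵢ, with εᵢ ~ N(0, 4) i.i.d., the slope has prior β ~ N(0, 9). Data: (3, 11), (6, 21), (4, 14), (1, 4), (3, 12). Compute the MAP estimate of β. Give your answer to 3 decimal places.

log p(β | y) = −Σ(yᵢ − βxᵢ)²/(2·4) − β²/(2·9) + const.
Setting the derivative to zero: Σxᵢ(yᵢ − βxᵢ)/4 − β/9 = 0, so β = Σxᵢyᵢ / (Σxᵢ² + σ²/τ²).
Σxᵢyᵢ = 3·11 + 6·21 + 4·14 + 1·4 + 3·12 = 255; Σxᵢ² = 71; σ²/τ² = 4/9.
β̂_MAP = 255 / (71 + 4/9) = 255/(643/9) = 2295/643 ≈ 3.569.

β̂_MAP = 3.569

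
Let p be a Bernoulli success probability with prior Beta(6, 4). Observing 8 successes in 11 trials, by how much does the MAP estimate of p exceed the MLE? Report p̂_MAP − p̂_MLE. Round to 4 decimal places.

Posterior is Beta(14, 7); MAP = (14−1)/(21−2) = 13/19 ≈ 0.68421.
MLE ignores the prior: p̂_MLE = k/n = 8/11 ≈ 0.72727.
Difference = 13/19 − 8/11 = -9/209 ≈ -0.0431.

MAP − MLE = -0.0431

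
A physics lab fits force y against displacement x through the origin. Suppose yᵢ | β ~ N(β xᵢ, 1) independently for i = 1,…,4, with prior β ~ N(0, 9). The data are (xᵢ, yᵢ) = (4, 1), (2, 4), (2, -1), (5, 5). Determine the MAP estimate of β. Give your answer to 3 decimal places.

β̂_MAP = 0.713

log p(β | y) = −Σ(yᵢ − βxᵢ)²/(2·1) − β²/(2·9) + const.
Setting the derivative to zero: Σxᵢ(yᵢ − βxᵢ)/1 − β/9 = 0, so β = Σxᵢyᵢ / (Σxᵢ² + σ²/τ²).
Σxᵢyᵢ = 4·1 + 2·4 + 2·(-1) + 5·5 = 35; Σxᵢ² = 49; σ²/τ² = 1/9.
β̂_MAP = 35 / (49 + 1/9) = 35/(442/9) = 315/442 ≈ 0.713.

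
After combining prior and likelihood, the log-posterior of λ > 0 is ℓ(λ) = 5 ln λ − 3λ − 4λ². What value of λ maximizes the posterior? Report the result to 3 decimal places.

ℓ'(λ) = 5/λ − 3 − 8λ. Setting this to zero and multiplying by λ: 8λ² + 3λ − 5 = 0.
λ = (−3 + √(3² + 4·8·5)) / (2·8) = (−3 + √169) / 16 = (−3 + 13)/16 = 5/8.
ℓ''(λ) = −5/λ² − 8 < 0, confirming a maximum.

λ̂_MAP = 0.625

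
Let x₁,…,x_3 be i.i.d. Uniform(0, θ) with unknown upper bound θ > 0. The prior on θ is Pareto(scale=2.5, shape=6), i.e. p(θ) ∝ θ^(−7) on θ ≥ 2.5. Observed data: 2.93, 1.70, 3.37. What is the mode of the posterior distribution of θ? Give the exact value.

The Uniform(0, θ) likelihood is θ^(−n) for θ ≥ max(xᵢ), zero otherwise. Here max(xᵢ) = 3.37.
Posterior ∝ θ^(−7) · θ^(−3) = θ^(−10) on θ ≥ max(2.5, 3.37) = 3.37.
This density is strictly decreasing in θ, so the posterior mode lies at the lower boundary of the support.

θ̂_MAP = 3.37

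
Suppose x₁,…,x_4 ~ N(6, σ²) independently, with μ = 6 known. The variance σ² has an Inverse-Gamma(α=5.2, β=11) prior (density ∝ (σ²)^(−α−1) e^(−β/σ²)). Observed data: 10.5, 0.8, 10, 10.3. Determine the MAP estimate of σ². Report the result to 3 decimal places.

Sum of squared deviations about the known mean: SS = (10.5−6)² + (0.8−6)² + (10−6)² + (10.3−6)² = 81.78.
The Normal likelihood contributes (σ²)^(−n/2) exp(−SS/(2σ²)), so the posterior is Inverse-Gamma(α + n/2, β + SS/2) = Inverse-Gamma(7.2, 51.89).
The mode of Inverse-Gamma(a, b) is b/(a+1) = 51.89/8.2 ≈ 6.328.

σ̂²_MAP = 6.328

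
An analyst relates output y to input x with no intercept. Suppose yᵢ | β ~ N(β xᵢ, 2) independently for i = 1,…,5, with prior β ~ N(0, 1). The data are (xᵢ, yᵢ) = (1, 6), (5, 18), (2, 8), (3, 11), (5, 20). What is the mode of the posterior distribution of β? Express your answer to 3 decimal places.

β̂_MAP = 3.712

log p(β | y) = −Σ(yᵢ − βxᵢ)²/(2·2) − β²/(2·1) + const.
Setting the derivative to zero: Σxᵢ(yᵢ − βxᵢ)/2 − β/1 = 0, so β = Σxᵢyᵢ / (Σxᵢ² + σ²/τ²).
Σxᵢyᵢ = 1·6 + 5·18 + 2·8 + 3·11 + 5·20 = 245; Σxᵢ² = 64; σ²/τ² = 2.
β̂_MAP = 245 / (64 + 2) = 245/66 ≈ 3.712.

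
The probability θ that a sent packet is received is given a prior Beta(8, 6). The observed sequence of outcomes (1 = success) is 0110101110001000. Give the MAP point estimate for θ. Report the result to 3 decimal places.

Prior: Beta(8, 6).
Data: 7 successes in 16 trials (from the sequence). The binomial likelihood contributes θ^7(1−θ)^9, so the posterior is Beta(8+7, 6+9) = Beta(15, 15).
For Beta(a, b) with a, b > 1 the mode is (a−1)/(a+b−2) = 14/28 ≈ 0.500.

θ̂_MAP = 0.500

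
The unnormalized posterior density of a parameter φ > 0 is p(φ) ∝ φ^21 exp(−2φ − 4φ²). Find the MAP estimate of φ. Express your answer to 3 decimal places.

φ̂_MAP = 1.500

ℓ'(φ) = 21/φ − 2 − 8φ. Setting this to zero and multiplying by φ: 8φ² + 2φ − 21 = 0.
φ = (−2 + √(2² + 4·8·21)) / (2·8) = (−2 + √676) / 16 = (−2 + 26)/16 = 3/2.
ℓ''(φ) = −21/φ² − 8 < 0, confirming a maximum.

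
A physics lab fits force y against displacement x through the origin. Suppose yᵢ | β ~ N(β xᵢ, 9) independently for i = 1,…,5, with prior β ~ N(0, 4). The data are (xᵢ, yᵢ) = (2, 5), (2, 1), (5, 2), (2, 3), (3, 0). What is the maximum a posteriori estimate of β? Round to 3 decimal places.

log p(β | y) = −Σ(yᵢ − βxᵢ)²/(2·9) − β²/(2·4) + const.
Setting the derivative to zero: Σxᵢ(yᵢ − βxᵢ)/9 − β/4 = 0, so β = Σxᵢyᵢ / (Σxᵢ² + σ²/τ²).
Σxᵢyᵢ = 2·5 + 2·1 + 5·2 + 2·3 + 3·0 = 28; Σxᵢ² = 46; σ²/τ² = 2.25.
β̂_MAP = 28 / (46 + 2.25) = 28/48.25 ≈ 0.580.

β̂_MAP = 0.580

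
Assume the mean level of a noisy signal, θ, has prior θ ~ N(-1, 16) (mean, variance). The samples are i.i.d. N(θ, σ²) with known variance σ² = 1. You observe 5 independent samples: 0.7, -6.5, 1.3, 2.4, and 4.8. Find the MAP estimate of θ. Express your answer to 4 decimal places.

θ̂_MAP = 0.5210

n = 5; x̄ = (0.7 + (-6.5) + 1.3 + 2.4 + 4.8)/5 = 2.7/5 = 0.54.
For a Normal prior and Normal likelihood with known variance, the posterior is Normal; its mode equals its mean, the precision-weighted average.
Prior precision 1/σ₀² = 1/16 = 0.0625; data precision n/σ² = 5/1 = 5.
θ̂ = (0.0625·(-1) + 5·0.54) / (0.0625 + 5) = 2.6375/5.0625 = 211/405 ≈ 0.5210.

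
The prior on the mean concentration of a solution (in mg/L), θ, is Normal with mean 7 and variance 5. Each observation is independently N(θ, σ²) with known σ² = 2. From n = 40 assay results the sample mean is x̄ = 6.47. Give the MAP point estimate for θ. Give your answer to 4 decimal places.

θ̂_MAP = 6.4752

n = 40, x̄ = 6.47.
For a Normal prior and Normal likelihood with known variance, the posterior is Normal; its mode equals its mean, the precision-weighted average.
Prior precision 1/σ₀² = 1/5 = 0.2; data precision n/σ² = 40/2 = 20.
θ̂ = (0.2·7 + 20·6.47) / (0.2 + 20) = 130.8/20.2 = 654/101 ≈ 6.4752.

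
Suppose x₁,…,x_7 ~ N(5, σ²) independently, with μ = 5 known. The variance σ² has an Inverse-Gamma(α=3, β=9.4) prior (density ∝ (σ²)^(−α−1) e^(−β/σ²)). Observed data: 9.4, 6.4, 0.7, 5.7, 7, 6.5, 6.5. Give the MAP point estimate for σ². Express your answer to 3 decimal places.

Sum of squared deviations about the known mean: SS = (9.4−5)² + (6.4−5)² + (0.7−5)² + (5.7−5)² + (7−5)² + (6.5−5)² + (6.5−5)² = 48.8.
The Normal likelihood contributes (σ²)^(−n/2) exp(−SS/(2σ²)), so the posterior is Inverse-Gamma(α + n/2, β + SS/2) = Inverse-Gamma(6.5, 33.8).
The mode of Inverse-Gamma(a, b) is b/(a+1) = 33.8/7.5 ≈ 4.507.

σ̂²_MAP = 4.507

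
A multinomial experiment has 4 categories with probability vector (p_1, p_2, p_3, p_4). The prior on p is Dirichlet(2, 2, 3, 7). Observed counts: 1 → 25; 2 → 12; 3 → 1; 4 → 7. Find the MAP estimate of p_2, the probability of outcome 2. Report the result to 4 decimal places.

The posterior is Dirichlet(αᵢ + nᵢ) = Dirichlet(27, 14, 4, 14).
For a Dirichlet(a₁,…,a_K) with all aᵢ > 1, the mode has j-th component (aⱼ − 1)/(Σaᵢ − K).
Here Σaᵢ = 59 and K = 4, so p_2 = (14 − 1)/(59 − 4) = 13/55 ≈ 0.2364.

MAP estimate: 0.2364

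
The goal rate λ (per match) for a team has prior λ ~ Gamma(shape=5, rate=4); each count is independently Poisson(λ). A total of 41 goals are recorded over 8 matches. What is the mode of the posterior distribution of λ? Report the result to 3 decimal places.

λ̂_MAP = 3.750

Σxᵢ = 41, n = 8.
Posterior ∝ λ^4e^(−4λ) · λ^41e^(−8λ) = λ^45e^(−12λ), i.e. Gamma(shape=46, rate=12).
The mode of a Gamma(a, b) with a ≥ 1 (shape–rate) is (a−1)/b = 45/12 ≈ 3.750.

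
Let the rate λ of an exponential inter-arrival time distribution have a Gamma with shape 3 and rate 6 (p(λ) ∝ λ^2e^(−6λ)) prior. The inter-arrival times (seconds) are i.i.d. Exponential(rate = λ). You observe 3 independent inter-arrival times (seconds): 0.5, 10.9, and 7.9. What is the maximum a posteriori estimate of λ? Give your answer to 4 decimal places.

λ̂_MAP = 0.1976

The Exponential(rate=λ) likelihood is ∝ λ^n e^(−λΣtᵢ). Here n = 3 and Σtᵢ = 0.5 + 10.9 + 7.9 = 19.3.
Posterior ∝ λ^2e^(−6λ) · λ^3e^(−19.3λ) = λ^5e^(−25.3λ), i.e. Gamma(6, 25.3).
Mode = (a−1)/b = 5/25.3 ≈ 0.1976.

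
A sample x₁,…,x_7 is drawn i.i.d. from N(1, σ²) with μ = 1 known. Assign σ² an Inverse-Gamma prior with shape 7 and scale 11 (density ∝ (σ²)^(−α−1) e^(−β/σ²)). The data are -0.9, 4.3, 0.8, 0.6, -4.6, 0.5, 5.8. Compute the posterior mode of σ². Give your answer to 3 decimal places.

σ̂²_MAP = 3.972

Sum of squared deviations about the known mean: SS = (-0.9−1)² + (4.3−1)² + (0.8−1)² + (0.6−1)² + (-4.6−1)² + (0.5−1)² + (5.8−1)² = 69.35.
The Normal likelihood contributes (σ²)^(−n/2) exp(−SS/(2σ²)), so the posterior is Inverse-Gamma(α + n/2, β + SS/2) = Inverse-Gamma(10.5, 45.675).
The mode of Inverse-Gamma(a, b) is b/(a+1) = 45.675/11.5 ≈ 3.972.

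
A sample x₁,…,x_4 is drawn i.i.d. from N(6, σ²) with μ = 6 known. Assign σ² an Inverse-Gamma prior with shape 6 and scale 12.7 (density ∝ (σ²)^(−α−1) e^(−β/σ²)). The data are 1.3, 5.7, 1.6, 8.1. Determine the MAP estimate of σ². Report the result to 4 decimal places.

Sum of squared deviations about the known mean: SS = (1.3−6)² + (5.7−6)² + (1.6−6)² + (8.1−6)² = 45.95.
The Normal likelihood contributes (σ²)^(−n/2) exp(−SS/(2σ²)), so the posterior is Inverse-Gamma(α + n/2, β + SS/2) = Inverse-Gamma(8, 35.675).
The mode of Inverse-Gamma(a, b) is b/(a+1) = 35.675/9 ≈ 3.9639.

σ̂²_MAP = 3.9639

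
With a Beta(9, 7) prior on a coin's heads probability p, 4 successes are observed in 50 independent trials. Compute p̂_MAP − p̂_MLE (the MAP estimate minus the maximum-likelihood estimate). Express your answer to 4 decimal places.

Posterior is Beta(13, 53); MAP = (13−1)/(66−2) = 12/64 ≈ 0.18750.
MLE ignores the prior: p̂_MLE = k/n = 4/50 ≈ 0.08000.
Difference = 12/64 − 4/50 = 43/400 ≈ 0.1075.

MAP − MLE = 0.1075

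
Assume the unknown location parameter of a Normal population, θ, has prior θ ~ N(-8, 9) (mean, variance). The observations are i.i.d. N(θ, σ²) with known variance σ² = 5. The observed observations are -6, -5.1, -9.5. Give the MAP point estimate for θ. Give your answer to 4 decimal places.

n = 3; x̄ = ((-6) + (-5.1) + (-9.5))/3 = -20.6/3 = -103/15 ≈ -6.8667.
For a Normal prior and Normal likelihood with known variance, the posterior is Normal; its mode equals its mean, the precision-weighted average.
Prior precision 1/σ₀² = 1/9; data precision n/σ² = 3/5 = 0.6.
θ̂ = ((1/9)·(-8) + 0.6·(-103/15)) / (1/9 + 0.6) = (-1127/225)/(32/45) = -7.04375 ≈ -7.0438.

θ̂_MAP = -7.0438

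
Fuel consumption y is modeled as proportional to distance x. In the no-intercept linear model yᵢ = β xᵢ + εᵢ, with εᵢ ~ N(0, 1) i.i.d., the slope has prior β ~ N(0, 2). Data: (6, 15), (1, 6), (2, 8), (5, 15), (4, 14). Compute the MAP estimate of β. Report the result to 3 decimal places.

β̂_MAP = 2.945

log p(β | y) = −Σ(yᵢ − βxᵢ)²/(2·1) − β²/(2·2) + const.
Setting the derivative to zero: Σxᵢ(yᵢ − βxᵢ)/1 − β/2 = 0, so β = Σxᵢyᵢ / (Σxᵢ² + σ²/τ²).
Σxᵢyᵢ = 6·15 + 1·6 + 2·8 + 5·15 + 4·14 = 243; Σxᵢ² = 82; σ²/τ² = 0.5.
β̂_MAP = 243 / (82 + 0.5) = 243/82.5 ≈ 2.945.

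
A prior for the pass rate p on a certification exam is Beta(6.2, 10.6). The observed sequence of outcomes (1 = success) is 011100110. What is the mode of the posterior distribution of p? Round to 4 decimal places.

p̂_MAP = 0.4286

Prior: Beta(6.2, 10.6).
Data: 5 successes in 9 trials (from the sequence). The binomial likelihood contributes p^5(1−p)^4, so the posterior is Beta(6.2+5, 10.6+4) = Beta(11.2, 14.6).
For Beta(a, b) with a, b > 1 the mode is (a−1)/(a+b−2) = 10.2/23.8 ≈ 0.4286.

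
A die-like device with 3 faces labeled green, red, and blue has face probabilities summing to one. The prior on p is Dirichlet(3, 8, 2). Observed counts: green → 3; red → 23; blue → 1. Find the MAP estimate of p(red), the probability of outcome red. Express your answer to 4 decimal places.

MAP estimate of p(red) = 0.8108

The posterior is Dirichlet(αᵢ + nᵢ) = Dirichlet(6, 31, 3).
For a Dirichlet(a₁,…,a_K) with all aᵢ > 1, the mode has j-th component (aⱼ − 1)/(Σaᵢ − K).
Here Σaᵢ = 40 and K = 3, so p(red) = (31 − 1)/(40 − 3) = 30/37 ≈ 0.8108.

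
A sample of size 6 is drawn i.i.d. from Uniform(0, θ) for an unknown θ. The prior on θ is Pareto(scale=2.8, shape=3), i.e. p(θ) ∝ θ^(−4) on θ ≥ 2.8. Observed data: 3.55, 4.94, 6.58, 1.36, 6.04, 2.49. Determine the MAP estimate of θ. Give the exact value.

θ̂_MAP = 6.58

The Uniform(0, θ) likelihood is θ^(−n) for θ ≥ max(xᵢ), zero otherwise. Here max(xᵢ) = 6.58.
Posterior ∝ θ^(−4) · θ^(−6) = θ^(−10) on θ ≥ max(2.8, 6.58) = 6.58.
This density is strictly decreasing in θ, so the posterior mode lies at the lower boundary of the support.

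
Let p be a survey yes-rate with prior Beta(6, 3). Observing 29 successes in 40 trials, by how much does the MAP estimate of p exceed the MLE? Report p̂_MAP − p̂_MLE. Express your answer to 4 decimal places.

MAP − MLE = -0.0016

Posterior is Beta(35, 14); MAP = (35−1)/(49−2) = 34/47 ≈ 0.72340.
MLE ignores the prior: p̂_MLE = k/n = 29/40 ≈ 0.72500.
Difference = 34/47 − 29/40 = -3/1880 ≈ -0.0016.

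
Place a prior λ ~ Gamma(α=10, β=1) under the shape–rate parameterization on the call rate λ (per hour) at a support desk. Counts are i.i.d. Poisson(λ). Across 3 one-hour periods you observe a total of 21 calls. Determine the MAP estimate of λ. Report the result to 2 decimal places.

Σxᵢ = 21, n = 3.
Posterior ∝ λ^9e^(−1λ) · λ^21e^(−3λ) = λ^30e^(−4λ), i.e. Gamma(shape=31, rate=4).
The mode of a Gamma(a, b) with a ≥ 1 (shape–rate) is (a−1)/b = 30/4 ≈ 7.50.

λ̂_MAP = 7.50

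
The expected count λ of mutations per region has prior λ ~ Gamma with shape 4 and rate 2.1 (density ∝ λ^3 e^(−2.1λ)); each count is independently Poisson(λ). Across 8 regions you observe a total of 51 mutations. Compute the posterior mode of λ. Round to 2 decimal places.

Σxᵢ = 51, n = 8.
Posterior ∝ λ^3e^(−2.1λ) · λ^51e^(−8λ) = λ^54e^(−10.1λ), i.e. Gamma(shape=55, rate=10.1).
The mode of a Gamma(a, b) with a ≥ 1 (shape–rate) is (a−1)/b = 54/10.1 ≈ 5.35.

λ̂_MAP = 5.35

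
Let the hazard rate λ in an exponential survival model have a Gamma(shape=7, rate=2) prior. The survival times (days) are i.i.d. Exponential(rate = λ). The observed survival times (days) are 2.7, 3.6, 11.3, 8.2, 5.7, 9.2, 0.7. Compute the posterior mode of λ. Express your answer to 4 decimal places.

λ̂_MAP = 0.2995

The Exponential(rate=λ) likelihood is ∝ λ^n e^(−λΣtᵢ). Here n = 7 and Σtᵢ = 2.7 + 3.6 + 11.3 + 8.2 + 5.7 + 9.2 + 0.7 = 41.4.
Posterior ∝ λ^6e^(−2λ) · λ^7e^(−41.4λ) = λ^13e^(−43.4λ), i.e. Gamma(14, 43.4).
Mode = (a−1)/b = 13/43.4 ≈ 0.2995.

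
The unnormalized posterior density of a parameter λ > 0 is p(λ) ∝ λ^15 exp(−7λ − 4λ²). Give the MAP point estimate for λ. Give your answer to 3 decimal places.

λ̂_MAP = 1.000

ℓ'(λ) = 15/λ − 7 − 8λ. Setting this to zero and multiplying by λ: 8λ² + 7λ − 15 = 0.
λ = (−7 + √(7² + 4·8·15)) / (2·8) = (−7 + √529) / 16 = (−7 + 23)/16 = 1.
ℓ''(λ) = −15/λ² − 8 < 0, confirming a maximum.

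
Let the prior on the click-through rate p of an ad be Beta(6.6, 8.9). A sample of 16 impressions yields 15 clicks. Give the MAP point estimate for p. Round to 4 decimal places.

p̂_MAP = 0.6983

Prior: Beta(6.6, 8.9).
Data: 15 successes in 16 trials. The binomial likelihood contributes p^15(1−p)^1, so the posterior is Beta(6.6+15, 8.9+1) = Beta(21.6, 9.9).
For Beta(a, b) with a, b > 1 the mode is (a−1)/(a+b−2) = 20.6/29.5 ≈ 0.6983.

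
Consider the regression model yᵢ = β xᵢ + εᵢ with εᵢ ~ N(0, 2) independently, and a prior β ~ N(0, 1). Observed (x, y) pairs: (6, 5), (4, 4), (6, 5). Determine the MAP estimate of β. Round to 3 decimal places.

log p(β | y) = −Σ(yᵢ − βxᵢ)²/(2·2) − β²/(2·1) + const.
Setting the derivative to zero: Σxᵢ(yᵢ − βxᵢ)/2 − β/1 = 0, so β = Σxᵢyᵢ / (Σxᵢ² + σ²/τ²).
Σxᵢyᵢ = 6·5 + 4·4 + 6·5 = 76; Σxᵢ² = 88; σ²/τ² = 2.
β̂_MAP = 76 / (88 + 2) = 76/90 ≈ 0.844.

β̂_MAP = 0.844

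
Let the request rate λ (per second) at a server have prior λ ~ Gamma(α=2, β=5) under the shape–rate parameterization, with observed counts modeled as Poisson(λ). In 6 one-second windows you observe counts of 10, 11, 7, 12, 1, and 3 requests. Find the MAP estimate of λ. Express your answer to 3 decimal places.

λ̂_MAP = 4.091

Σxᵢ = 10+11+7+12+1+3 = 44, with n = 6.
Posterior ∝ λe^(−5λ) · λ^44e^(−6λ) = λ^45e^(−11λ), i.e. Gamma(shape=46, rate=11).
The mode of a Gamma(a, b) with a ≥ 1 (shape–rate) is (a−1)/b = 45/11 ≈ 4.091.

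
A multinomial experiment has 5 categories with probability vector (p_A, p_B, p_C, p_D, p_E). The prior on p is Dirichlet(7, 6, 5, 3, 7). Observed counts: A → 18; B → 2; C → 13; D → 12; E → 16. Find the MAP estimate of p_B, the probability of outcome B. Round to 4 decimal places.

MAP estimate of p_B = 0.0833

The posterior is Dirichlet(αᵢ + nᵢ) = Dirichlet(25, 8, 18, 15, 23).
For a Dirichlet(a₁,…,a_K) with all aᵢ > 1, the mode has j-th component (aⱼ − 1)/(Σaᵢ − K).
Here Σaᵢ = 89 and K = 5, so p_B = (8 − 1)/(89 − 5) = 7/84 ≈ 0.0833.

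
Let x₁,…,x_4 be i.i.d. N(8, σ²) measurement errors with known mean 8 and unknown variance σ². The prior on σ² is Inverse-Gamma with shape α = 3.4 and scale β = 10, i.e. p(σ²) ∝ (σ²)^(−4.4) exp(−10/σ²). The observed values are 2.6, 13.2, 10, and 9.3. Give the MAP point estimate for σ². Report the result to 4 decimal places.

σ̂²_MAP = 6.3977

Sum of squared deviations about the known mean: SS = (2.6−8)² + (13.2−8)² + (10−8)² + (9.3−8)² = 61.89.
The Normal likelihood contributes (σ²)^(−n/2) exp(−SS/(2σ²)), so the posterior is Inverse-Gamma(α + n/2, β + SS/2) = Inverse-Gamma(5.4, 40.945).
The mode of Inverse-Gamma(a, b) is b/(a+1) = 40.945/6.4 ≈ 6.3977.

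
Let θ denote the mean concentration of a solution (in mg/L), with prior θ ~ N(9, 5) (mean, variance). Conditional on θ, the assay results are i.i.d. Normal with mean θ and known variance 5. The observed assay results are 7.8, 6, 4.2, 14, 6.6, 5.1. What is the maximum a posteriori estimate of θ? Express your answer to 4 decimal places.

n = 6; x̄ = (7.8 + 6 + 4.2 + 14 + 6.6 + 5.1)/6 = 43.7/6 = 437/60 ≈ 7.2833.
For a Normal prior and Normal likelihood with known variance, the posterior is Normal; its mode equals its mean, the precision-weighted average.
Prior precision 1/σ₀² = 1/5 = 0.2; data precision n/σ² = 6/5 = 1.2.
θ̂ = (0.2·9 + 1.2·(437/60)) / (0.2 + 1.2) = 10.54/1.4 = 527/70 ≈ 7.5286.

θ̂_MAP = 7.5286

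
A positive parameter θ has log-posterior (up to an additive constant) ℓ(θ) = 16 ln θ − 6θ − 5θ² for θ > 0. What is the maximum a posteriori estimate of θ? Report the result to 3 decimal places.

θ̂_MAP = 1.000

ℓ'(θ) = 16/θ − 6 − 10θ. Setting this to zero and multiplying by θ: 10θ² + 6θ − 16 = 0.
θ = (−6 + √(6² + 4·10·16)) / (2·10) = (−6 + √676) / 20 = (−6 + 26)/20 = 1.
ℓ''(θ) = −16/θ² − 10 < 0, confirming a maximum.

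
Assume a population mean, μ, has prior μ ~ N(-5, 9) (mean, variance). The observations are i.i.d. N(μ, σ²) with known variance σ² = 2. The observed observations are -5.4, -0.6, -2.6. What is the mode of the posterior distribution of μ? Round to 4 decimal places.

n = 3; x̄ = ((-5.4) + (-0.6) + (-2.6))/3 = -8.6/3 = -43/15 ≈ -2.8667.
For a Normal prior and Normal likelihood with known variance, the posterior is Normal; its mode equals its mean, the precision-weighted average.
Prior precision 1/σ₀² = 1/9; data precision n/σ² = 3/2 = 1.5.
μ̂ = ((1/9)·(-5) + 1.5·(-43/15)) / (1/9 + 1.5) = (-437/90)/(29/18) = -437/145 ≈ -3.0138.

μ̂_MAP = -3.0138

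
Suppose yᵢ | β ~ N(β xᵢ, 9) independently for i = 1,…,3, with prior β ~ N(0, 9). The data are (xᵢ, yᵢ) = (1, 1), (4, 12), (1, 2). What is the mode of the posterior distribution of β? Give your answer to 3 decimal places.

β̂_MAP = 2.684

log p(β | y) = −Σ(yᵢ − βxᵢ)²/(2·9) − β²/(2·9) + const.
Setting the derivative to zero: Σxᵢ(yᵢ − βxᵢ)/9 − β/9 = 0, so β = Σxᵢyᵢ / (Σxᵢ² + σ²/τ²).
Σxᵢyᵢ = 1·1 + 4·12 + 1·2 = 51; Σxᵢ² = 18; σ²/τ² = 1.
β̂_MAP = 51 / (18 + 1) = 51/19 ≈ 2.684.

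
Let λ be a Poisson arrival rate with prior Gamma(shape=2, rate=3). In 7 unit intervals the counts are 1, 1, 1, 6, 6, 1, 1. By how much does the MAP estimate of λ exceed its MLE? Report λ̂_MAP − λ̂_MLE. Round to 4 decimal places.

Σxᵢ = 17. Posterior is Gamma(19, 10); MAP = (19−1)/10 = 18/10 ≈ 1.80000.
MLE = x̄ = 17/7 ≈ 2.42857.
Difference = 18/10 − 17/7 = -22/35 ≈ -0.6286.

MAP − MLE = -0.6286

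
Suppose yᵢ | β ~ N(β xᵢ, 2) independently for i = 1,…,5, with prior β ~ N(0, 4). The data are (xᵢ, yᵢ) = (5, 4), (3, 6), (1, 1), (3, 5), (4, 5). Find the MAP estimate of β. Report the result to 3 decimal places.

β̂_MAP = 1.223

log p(β | y) = −Σ(yᵢ − βxᵢ)²/(2·2) − β²/(2·4) + const.
Setting the derivative to zero: Σxᵢ(yᵢ − βxᵢ)/2 − β/4 = 0, so β = Σxᵢyᵢ / (Σxᵢ² + σ²/τ²).
Σxᵢyᵢ = 5·4 + 3·6 + 1·1 + 3·5 + 4·5 = 74; Σxᵢ² = 60; σ²/τ² = 0.5.
β̂_MAP = 74 / (60 + 0.5) = 74/60.5 ≈ 1.223.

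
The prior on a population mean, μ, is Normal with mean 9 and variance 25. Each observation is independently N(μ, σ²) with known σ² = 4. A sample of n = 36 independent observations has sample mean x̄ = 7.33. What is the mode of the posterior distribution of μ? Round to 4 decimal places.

n = 36, x̄ = 7.33.
For a Normal prior and Normal likelihood with known variance, the posterior is Normal; its mode equals its mean, the precision-weighted average.
Prior precision 1/σ₀² = 1/25 = 0.04; data precision n/σ² = 36/4 = 9.
μ̂ = (0.04·9 + 9·7.33) / (0.04 + 9) = 66.33/9.04 = 6633/904 ≈ 7.3374.

μ̂_MAP = 7.3374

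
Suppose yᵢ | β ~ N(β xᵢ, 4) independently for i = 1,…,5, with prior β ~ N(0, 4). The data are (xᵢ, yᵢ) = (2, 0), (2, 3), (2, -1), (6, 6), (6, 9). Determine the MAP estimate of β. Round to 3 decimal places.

β̂_MAP = 1.106

log p(β | y) = −Σ(yᵢ − βxᵢ)²/(2·4) − β²/(2·4) + const.
Setting the derivative to zero: Σxᵢ(yᵢ − βxᵢ)/4 − β/4 = 0, so β = Σxᵢyᵢ / (Σxᵢ² + σ²/τ²).
Σxᵢyᵢ = 2·0 + 2·3 + 2·(-1) + 6·6 + 6·9 = 94; Σxᵢ² = 84; σ²/τ² = 1.
β̂_MAP = 94 / (84 + 1) = 94/85 ≈ 1.106.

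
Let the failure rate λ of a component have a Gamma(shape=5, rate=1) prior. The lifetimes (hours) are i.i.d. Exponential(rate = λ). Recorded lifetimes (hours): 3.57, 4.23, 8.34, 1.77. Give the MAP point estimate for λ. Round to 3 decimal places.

λ̂_MAP = 0.423

The Exponential(rate=λ) likelihood is ∝ λ^n e^(−λΣtᵢ). Here n = 4 and Σtᵢ = 3.57 + 4.23 + 8.34 + 1.77 = 17.91.
Posterior ∝ λ^4e^(−1λ) · λ^4e^(−17.91λ) = λ^8e^(−18.91λ), i.e. Gamma(9, 18.91).
Mode = (a−1)/b = 8/18.91 ≈ 0.423.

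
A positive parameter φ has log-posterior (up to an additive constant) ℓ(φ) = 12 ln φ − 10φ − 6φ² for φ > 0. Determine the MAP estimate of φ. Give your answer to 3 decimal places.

φ̂_MAP = 0.667

ℓ'(φ) = 12/φ − 10 − 12φ. Setting this to zero and multiplying by φ: 12φ² + 10φ − 12 = 0.
φ = (−10 + √(10² + 4·12·12)) / (2·12) = (−10 + √676) / 24 = (−10 + 26)/24 = 2/3.
ℓ''(φ) = −12/φ² − 12 < 0, confirming a maximum.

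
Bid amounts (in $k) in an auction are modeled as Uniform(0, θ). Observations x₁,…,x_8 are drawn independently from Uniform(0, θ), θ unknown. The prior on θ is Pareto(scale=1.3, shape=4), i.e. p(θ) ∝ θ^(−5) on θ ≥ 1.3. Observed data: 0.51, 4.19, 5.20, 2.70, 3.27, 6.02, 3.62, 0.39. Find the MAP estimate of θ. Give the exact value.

θ̂_MAP = 6.02

The Uniform(0, θ) likelihood is θ^(−n) for θ ≥ max(xᵢ), zero otherwise. Here max(xᵢ) = 6.02.
Posterior ∝ θ^(−5) · θ^(−8) = θ^(−13) on θ ≥ max(1.3, 6.02) = 6.02.
This density is strictly decreasing in θ, so the posterior mode lies at the lower boundary of the support.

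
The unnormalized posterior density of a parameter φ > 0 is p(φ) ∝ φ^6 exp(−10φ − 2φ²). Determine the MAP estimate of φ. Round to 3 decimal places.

ℓ'(φ) = 6/φ − 10 − 4φ. Setting this to zero and multiplying by φ: 4φ² + 10φ − 6 = 0.
φ = (−10 + √(10² + 4·4·6)) / (2·4) = (−10 + √196) / 8 = (−10 + 14)/8 = 1/2.
ℓ''(φ) = −6/φ² − 4 < 0, confirming a maximum.

φ̂_MAP = 0.500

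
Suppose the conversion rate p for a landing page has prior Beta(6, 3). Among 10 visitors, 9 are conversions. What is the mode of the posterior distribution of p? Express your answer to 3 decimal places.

Prior: Beta(6, 3).
Data: 9 successes in 10 trials. The binomial likelihood contributes p^9(1−p)^1, so the posterior is Beta(6+9, 3+1) = Beta(15, 4).
For Beta(a, b) with a, b > 1 the mode is (a−1)/(a+b−2) = 14/17 ≈ 0.824.

p̂_MAP = 0.824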